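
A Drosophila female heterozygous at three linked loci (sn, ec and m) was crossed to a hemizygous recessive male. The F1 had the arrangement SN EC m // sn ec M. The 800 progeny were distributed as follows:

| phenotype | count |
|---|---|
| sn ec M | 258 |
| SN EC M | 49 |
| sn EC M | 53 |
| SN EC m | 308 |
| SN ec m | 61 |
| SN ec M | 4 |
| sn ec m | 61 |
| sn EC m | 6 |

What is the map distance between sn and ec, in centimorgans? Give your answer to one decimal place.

15.5 centimorgans

The two rarest classes, sn EC m and SN ec M, are the double crossovers. Comparing them with the parentals, only the sn allele has switched, so sn is the middle locus and the order is ec – sn – m.
Crossovers in the ec–sn interval produce the single-crossover classes SN ec m and sn EC M (61 + 53 = 114) plus the double crossovers (10).
RF(ec–sn) = (114 + 10) / 800 = 124/800 = 0.1550 → 15.5 centimorgans.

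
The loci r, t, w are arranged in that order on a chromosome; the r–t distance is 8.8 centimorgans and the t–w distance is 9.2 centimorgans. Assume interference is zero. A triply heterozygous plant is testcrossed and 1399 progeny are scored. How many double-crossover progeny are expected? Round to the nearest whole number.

11

Map distances give recombination frequencies of 0.088 and 0.092 for the two intervals.
With no interference, expected double-crossover frequency = 0.088 × 0.092 = 0.00810.
Expected number = 0.00810 × 1399 = 11.33 ≈ 11.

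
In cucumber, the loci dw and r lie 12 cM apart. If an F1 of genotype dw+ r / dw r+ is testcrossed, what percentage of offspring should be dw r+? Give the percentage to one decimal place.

A map distance of 12 cM corresponds to a recombination frequency of 0.120.
The F1 is dw+ r / dw r+, so dw r+ is a parental gamete class with expected frequency (1 − r)/2 = 0.880/2 = 0.4400.
That is 0.4400 = 44.0% of the progeny.

44.0%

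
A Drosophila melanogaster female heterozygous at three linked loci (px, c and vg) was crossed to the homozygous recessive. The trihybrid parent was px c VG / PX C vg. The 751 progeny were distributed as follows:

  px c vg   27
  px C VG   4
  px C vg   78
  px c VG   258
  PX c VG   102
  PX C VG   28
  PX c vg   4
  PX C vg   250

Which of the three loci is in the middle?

c

The two rarest classes, px C VG and PX c vg, are the double crossovers. Comparing them with the parentals, only the c allele has switched, so c is the middle locus and the order is px – c – vg.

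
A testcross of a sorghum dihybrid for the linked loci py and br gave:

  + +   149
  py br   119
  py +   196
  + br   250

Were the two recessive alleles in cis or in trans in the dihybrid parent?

trans

The two most frequent classes are + br (250) and py + (196); these are the parental (non-recombinant) types.
So the F1 carried + br on one chromosome and py + on the other — the recessive alleles are on opposite chromosomes (trans / repulsion).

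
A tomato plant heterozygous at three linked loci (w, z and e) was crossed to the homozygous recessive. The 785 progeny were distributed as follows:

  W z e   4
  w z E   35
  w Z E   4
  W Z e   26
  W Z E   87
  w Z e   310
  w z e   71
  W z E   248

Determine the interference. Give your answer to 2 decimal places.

The two most frequent reciprocal classes, W z E and w Z e, are the parental types, so the F1 was W z E / w Z e.
The two rarest classes, W z e and w Z E, are the double crossovers. Comparing them with the parentals, only the e allele has switched, so e is the middle locus and the order is z – e – w.
z–e: (158 + 8)/785 = 0.2115; e–w: (61 + 8)/785 = 0.0879.
Expected DCO frequency = 0.2115 × 0.0879 ≈ 0.01859; observed = 8/785 ≈ 0.01019.
Coefficient of coincidence = 0.01019/0.01859 ≈ 0.55; interference = 1 − 0.55 = 0.45.

0.45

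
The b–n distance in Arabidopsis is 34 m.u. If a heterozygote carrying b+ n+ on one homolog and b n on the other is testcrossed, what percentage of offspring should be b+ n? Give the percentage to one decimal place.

17.0%

A map distance of 34 m.u. corresponds to a recombination frequency of 0.340.
The F1 is b+ n+ / b n, so b+ n is a recombinant gamete class with expected frequency r/2 = 0.340/2 = 0.1700.
That is 0.1700 = 17.0% of the progeny.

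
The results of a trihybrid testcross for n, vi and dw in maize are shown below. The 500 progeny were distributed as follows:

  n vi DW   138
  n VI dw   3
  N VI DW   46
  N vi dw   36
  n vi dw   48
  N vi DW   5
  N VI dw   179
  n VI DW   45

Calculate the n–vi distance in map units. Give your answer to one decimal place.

The two most frequent reciprocal classes, n vi DW and N VI dw, are the parental types, so the F1 was n vi DW / N VI dw.
The two rarest classes, N vi DW and n VI dw, are the double crossovers. Comparing them with the parentals, only the n allele has switched, so n is the middle locus and the order is dw – n – vi.
Crossovers in the n–vi interval produce the single-crossover classes n VI DW and N vi dw (45 + 36 = 81) plus the double crossovers (8).
RF(n–vi) = (81 + 8) / 500 = 89/500 = 0.1780 → 17.8 map units.

17.8 map units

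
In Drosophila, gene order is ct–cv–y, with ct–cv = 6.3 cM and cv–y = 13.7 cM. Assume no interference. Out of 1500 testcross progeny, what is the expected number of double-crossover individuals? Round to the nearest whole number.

Map distances give recombination frequencies of 0.063 and 0.137 for the two intervals.
With no interference, expected double-crossover frequency = 0.063 × 0.137 = 0.00863.
Expected number = 0.00863 × 1500 = 12.95 ≈ 13.

13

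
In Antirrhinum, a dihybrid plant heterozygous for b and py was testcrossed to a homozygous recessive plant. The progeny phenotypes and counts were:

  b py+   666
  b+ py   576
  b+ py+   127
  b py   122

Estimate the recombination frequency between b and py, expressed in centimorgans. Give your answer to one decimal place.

The two most frequent classes, b+ py (576) and b py+ (666), are the parental types, so the F1 was b+ py / b py+.
The recombinant classes are b+ py+ and b py: 127 + 122 = 249.
Recombination frequency = 249/1491 = 0.1670 ≈ 16.7%, i.e. 16.7 centimorgans.

16.7 centimorgans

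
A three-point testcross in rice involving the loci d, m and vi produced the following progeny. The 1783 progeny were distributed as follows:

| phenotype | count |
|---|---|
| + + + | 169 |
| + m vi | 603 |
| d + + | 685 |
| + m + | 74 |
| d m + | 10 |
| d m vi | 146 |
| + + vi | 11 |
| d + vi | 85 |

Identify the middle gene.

m

The two most frequent reciprocal classes, d + + and + m vi, are the parental types, so the F1 was d + + / + m vi.
The two rarest classes, d m + and + + vi, are the double crossovers. Comparing them with the parentals, only the m allele has switched, so m is the middle locus and the order is d – m – vi.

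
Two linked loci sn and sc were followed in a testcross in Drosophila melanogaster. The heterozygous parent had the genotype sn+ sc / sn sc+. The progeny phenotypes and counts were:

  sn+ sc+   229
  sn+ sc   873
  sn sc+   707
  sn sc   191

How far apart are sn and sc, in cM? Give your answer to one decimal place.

21.0 cM

The recombinant classes are sn+ sc+ and sn sc: 229 + 191 = 420.
Recombination frequency = 420/2000 = 0.2100 ≈ 21.0%, i.e. 21.0 cM.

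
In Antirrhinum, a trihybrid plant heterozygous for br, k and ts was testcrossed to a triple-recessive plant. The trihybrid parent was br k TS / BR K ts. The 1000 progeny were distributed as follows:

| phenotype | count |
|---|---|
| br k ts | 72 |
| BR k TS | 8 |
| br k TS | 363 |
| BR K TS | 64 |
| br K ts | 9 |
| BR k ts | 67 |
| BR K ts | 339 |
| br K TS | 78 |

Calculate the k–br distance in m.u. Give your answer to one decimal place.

16.2 m.u.

The two rarest classes, BR k TS and br K ts, are the double crossovers. Comparing them with the parentals, only the br allele has switched, so br is the middle locus and the order is ts – br – k.
Crossovers in the br–k interval produce the single-crossover classes br K TS and BR k ts (78 + 67 = 145) plus the double crossovers (17).
RF(br–k) = (145 + 17) / 1000 = 162/1000 = 0.1620 → 16.2 m.u.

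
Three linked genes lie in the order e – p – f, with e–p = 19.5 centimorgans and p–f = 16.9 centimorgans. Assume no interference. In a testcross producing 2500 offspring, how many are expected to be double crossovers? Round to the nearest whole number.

Map distances give recombination frequencies of 0.195 and 0.169 for the two intervals.
With no interference, expected double-crossover frequency = 0.195 × 0.169 = 0.03295.
Expected number = 0.03295 × 2500 = 82.39 ≈ 82.

82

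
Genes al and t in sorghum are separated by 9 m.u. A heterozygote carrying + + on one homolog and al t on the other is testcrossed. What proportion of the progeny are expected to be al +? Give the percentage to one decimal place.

A map distance of 9 m.u. corresponds to a recombination frequency of 0.090.
The F1 is + + / al t, so al + is a recombinant gamete class with expected frequency r/2 = 0.090/2 = 0.0450.
That is 0.0450 = 4.5% of the progeny.

4.5%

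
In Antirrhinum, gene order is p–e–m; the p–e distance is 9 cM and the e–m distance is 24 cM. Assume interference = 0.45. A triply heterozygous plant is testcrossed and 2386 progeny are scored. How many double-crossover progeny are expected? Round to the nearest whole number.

28

Map distances give recombination frequencies of 0.090 and 0.240 for the two intervals.
With interference 0.45 (so coincidence = 0.55), expected double-crossover frequency = 0.090 × 0.240 × 0.55 = 0.01188.
Expected number = 0.01188 × 2386 = 28.35 ≈ 28.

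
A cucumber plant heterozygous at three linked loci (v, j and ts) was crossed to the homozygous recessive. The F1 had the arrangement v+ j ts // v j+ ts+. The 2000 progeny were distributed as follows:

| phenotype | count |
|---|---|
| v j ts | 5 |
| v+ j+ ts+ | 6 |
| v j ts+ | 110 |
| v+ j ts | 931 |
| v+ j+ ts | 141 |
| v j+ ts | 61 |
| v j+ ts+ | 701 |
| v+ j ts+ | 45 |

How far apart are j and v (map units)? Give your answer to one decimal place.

13.1 map units

The two rarest classes, v j ts and v+ j+ ts+, are the double crossovers. Comparing them with the parentals, only the v allele has switched, so v is the middle locus and the order is ts – v – j.
Crossovers in the v–j interval produce the single-crossover classes v+ j+ ts and v j ts+ (141 + 110 = 251) plus the double crossovers (11).
RF(v–j) = (251 + 11) / 2000 = 262/2000 = 0.1310 → 13.1 map units.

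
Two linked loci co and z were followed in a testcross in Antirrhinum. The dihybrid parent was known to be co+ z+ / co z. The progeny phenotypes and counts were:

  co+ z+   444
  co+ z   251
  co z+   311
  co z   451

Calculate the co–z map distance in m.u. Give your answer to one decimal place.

The recombinant classes are co+ z and co z+: 251 + 311 = 562.
Recombination frequency = 562/1457 = 0.3857 ≈ 38.6%, i.e. 38.6 m.u.

38.6 m.u.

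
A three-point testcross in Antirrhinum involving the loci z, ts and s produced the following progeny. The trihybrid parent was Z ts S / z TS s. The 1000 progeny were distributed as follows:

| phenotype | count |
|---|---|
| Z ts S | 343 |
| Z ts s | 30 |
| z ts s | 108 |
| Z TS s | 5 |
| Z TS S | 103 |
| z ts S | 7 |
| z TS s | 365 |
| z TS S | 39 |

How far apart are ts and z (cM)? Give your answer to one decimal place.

The two rarest classes, z ts S and Z TS s, are the double crossovers. Comparing them with the parentals, only the z allele has switched, so z is the middle locus and the order is ts – z – s.
Crossovers in the ts–z interval produce the single-crossover classes Z TS S and z ts s (103 + 108 = 211) plus the double crossovers (12).
RF(ts–z) = (211 + 12) / 1000 = 223/1000 = 0.2230 → 22.3 cM.

22.3 cM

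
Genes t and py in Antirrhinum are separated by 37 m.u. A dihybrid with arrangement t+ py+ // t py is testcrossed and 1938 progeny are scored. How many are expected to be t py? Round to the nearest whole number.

610

A map distance of 37 m.u. corresponds to a recombination frequency of 0.370.
The F1 is t+ py+ / t py, so t py is a parental gamete class with expected frequency (1 − r)/2 = 0.630/2 = 0.3150.
Expected number = 0.3150 × 1938 = 610.47 ≈ 610.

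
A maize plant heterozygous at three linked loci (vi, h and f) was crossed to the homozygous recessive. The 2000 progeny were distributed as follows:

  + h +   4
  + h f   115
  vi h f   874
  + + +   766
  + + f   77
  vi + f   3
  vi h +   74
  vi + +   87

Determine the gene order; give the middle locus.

h

The two most frequent reciprocal classes, vi h f and + + +, are the parental types, so the F1 was vi h f / + + +.
The two rarest classes, vi + f and + h +, are the double crossovers. Comparing them with the parentals, only the h allele has switched, so h is the middle locus and the order is vi – h – f.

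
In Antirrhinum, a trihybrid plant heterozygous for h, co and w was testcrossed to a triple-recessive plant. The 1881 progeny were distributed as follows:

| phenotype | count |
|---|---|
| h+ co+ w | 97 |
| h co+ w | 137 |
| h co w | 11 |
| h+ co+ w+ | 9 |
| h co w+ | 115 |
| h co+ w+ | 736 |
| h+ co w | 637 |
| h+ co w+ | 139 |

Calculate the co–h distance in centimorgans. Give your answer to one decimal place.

The two most frequent reciprocal classes, h+ co w and h co+ w+, are the parental types, so the F1 was h+ co w / h co+ w+.
The two rarest classes, h co w and h+ co+ w+, are the double crossovers. Comparing them with the parentals, only the h allele has switched, so h is the middle locus and the order is co – h – w.
Crossovers in the co–h interval produce the single-crossover classes h+ co+ w and h co w+ (97 + 115 = 212) plus the double crossovers (20).
RF(co–h) = (212 + 20) / 1881 = 232/1881 = 0.1233 → 12.3 centimorgans.

12.3 centimorgans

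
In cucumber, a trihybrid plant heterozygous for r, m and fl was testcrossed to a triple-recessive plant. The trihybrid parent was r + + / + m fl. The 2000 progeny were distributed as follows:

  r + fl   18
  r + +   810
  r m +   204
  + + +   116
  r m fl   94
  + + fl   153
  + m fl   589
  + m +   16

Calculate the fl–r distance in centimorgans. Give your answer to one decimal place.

12.2 centimorgans

The two rarest classes, r + fl and + m +, are the double crossovers. Comparing them with the parentals, only the fl allele has switched, so fl is the middle locus and the order is m – fl – r.
Crossovers in the fl–r interval produce the single-crossover classes + + + and r m fl (116 + 94 = 210) plus the double crossovers (34).
RF(fl–r) = (210 + 34) / 2000 = 244/2000 = 0.1220 → 12.2 centimorgans.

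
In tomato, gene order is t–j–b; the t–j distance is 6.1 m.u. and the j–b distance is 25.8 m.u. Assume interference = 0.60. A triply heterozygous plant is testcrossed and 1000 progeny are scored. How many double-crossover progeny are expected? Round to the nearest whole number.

6

Map distances give recombination frequencies of 0.061 and 0.258 for the two intervals.
With interference 0.60 (so coincidence = 0.40), expected double-crossover frequency = 0.061 × 0.258 × 0.40 = 0.00630.
Expected number = 0.00630 × 1000 = 6.30 ≈ 6.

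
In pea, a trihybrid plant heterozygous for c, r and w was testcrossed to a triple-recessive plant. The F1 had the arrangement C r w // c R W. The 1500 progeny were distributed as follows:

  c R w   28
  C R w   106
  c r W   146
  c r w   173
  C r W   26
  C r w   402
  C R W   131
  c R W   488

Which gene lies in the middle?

w

The two rarest classes, C r W and c R w, are the double crossovers. Comparing them with the parentals, only the w allele has switched, so w is the middle locus and the order is c – w – r.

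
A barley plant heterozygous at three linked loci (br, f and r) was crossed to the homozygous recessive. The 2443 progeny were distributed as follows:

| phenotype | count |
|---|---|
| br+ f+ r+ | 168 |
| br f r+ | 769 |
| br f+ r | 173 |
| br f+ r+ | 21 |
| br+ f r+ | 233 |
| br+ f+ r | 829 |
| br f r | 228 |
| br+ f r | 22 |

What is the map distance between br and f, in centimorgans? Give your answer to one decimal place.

18.4 centimorgans

The two most frequent reciprocal classes, br f r+ and br+ f+ r, are the parental types, so the F1 was br f r+ / br+ f+ r.
The two rarest classes, br f+ r+ and br+ f r, are the double crossovers. Comparing them with the parentals, only the f allele has switched, so f is the middle locus and the order is r – f – br.
Crossovers in the f–br interval produce the single-crossover classes br+ f r+ and br f+ r (233 + 173 = 406) plus the double crossovers (43).
RF(f–br) = (406 + 43) / 2443 = 449/2443 = 0.1838 → 18.4 centimorgans.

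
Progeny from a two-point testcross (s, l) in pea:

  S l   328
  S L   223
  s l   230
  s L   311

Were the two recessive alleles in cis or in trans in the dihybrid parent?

The two most frequent classes are S l (328) and s L (311); these are the parental (non-recombinant) types.
So the F1 carried S l on one chromosome and s L on the other — the recessive alleles are on opposite chromosomes (trans / repulsion).

trans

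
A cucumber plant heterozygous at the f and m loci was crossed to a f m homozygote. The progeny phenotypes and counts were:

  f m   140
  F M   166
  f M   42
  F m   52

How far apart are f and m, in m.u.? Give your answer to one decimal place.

23.5 m.u.

The two most frequent classes, F M (166) and f m (140), are the parental types, so the F1 was F M / f m.
The recombinant classes are F m and f M: 52 + 42 = 94.
Recombination frequency = 94/400 = 0.2350 ≈ 23.5%, i.e. 23.5 m.u.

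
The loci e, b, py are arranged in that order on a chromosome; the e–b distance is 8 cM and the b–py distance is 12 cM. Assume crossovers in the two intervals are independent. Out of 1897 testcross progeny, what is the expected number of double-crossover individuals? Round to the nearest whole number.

Map distances give recombination frequencies of 0.080 and 0.120 for the two intervals.
With no interference, expected double-crossover frequency = 0.080 × 0.120 = 0.00960.
Expected number = 0.00960 × 1897 = 18.21 ≈ 18.

18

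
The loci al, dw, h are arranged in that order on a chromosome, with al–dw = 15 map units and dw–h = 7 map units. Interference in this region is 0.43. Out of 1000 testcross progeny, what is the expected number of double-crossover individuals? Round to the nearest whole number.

Map distances give recombination frequencies of 0.150 and 0.070 for the two intervals.
With interference 0.43 (so coincidence = 0.57), expected double-crossover frequency = 0.150 × 0.070 × 0.57 = 0.00599.
Expected number = 0.00599 × 1000 = 5.99 ≈ 6.

6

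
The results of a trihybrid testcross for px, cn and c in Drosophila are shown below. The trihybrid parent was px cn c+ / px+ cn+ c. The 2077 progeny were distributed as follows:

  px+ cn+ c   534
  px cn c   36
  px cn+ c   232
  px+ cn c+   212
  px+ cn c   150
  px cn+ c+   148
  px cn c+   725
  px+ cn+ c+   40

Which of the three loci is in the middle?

The two rarest classes, px cn c and px+ cn+ c+, are the double crossovers. Comparing them with the parentals, only the c allele has switched, so c is the middle locus and the order is cn – c – px.

c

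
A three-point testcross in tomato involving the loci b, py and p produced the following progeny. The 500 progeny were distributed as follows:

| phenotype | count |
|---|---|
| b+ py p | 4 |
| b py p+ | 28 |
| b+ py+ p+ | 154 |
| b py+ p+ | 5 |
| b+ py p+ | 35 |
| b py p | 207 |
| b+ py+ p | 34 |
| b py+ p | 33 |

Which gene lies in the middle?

The two most frequent reciprocal classes, b+ py+ p+ and b py p, are the parental types, so the F1 was b+ py+ p+ / b py p.
The two rarest classes, b py+ p+ and b+ py p, are the double crossovers. Comparing them with the parentals, only the b allele has switched, so b is the middle locus and the order is p – b – py.

b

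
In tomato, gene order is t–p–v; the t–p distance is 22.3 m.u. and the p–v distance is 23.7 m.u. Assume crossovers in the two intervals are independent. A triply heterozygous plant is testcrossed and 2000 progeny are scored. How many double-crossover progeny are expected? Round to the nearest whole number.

Map distances give recombination frequencies of 0.223 and 0.237 for the two intervals.
With no interference, expected double-crossover frequency = 0.223 × 0.237 = 0.05285.
Expected number = 0.05285 × 2000 = 105.70 ≈ 106.

106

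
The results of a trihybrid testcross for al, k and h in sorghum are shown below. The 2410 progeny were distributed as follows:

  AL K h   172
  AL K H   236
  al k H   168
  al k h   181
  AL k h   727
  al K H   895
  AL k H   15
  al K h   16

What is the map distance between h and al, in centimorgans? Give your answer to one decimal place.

The two most frequent reciprocal classes, AL k h and al K H, are the parental types, so the F1 was AL k h / al K H.
The two rarest classes, AL k H and al K h, are the double crossovers. Comparing them with the parentals, only the h allele has switched, so h is the middle locus and the order is al – h – k.
Crossovers in the al–h interval produce the single-crossover classes al k h and AL K H (181 + 236 = 417) plus the double crossovers (31).
RF(al–h) = (417 + 31) / 2410 = 448/2410 = 0.1859 → 18.6 centimorgans.

18.6 centimorgans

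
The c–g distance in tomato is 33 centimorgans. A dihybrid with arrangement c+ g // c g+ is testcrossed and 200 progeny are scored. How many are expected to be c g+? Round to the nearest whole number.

67

A map distance of 33 centimorgans corresponds to a recombination frequency of 0.330.
The F1 is c+ g / c g+, so c g+ is a parental gamete class with expected frequency (1 − r)/2 = 0.670/2 = 0.3350.
Expected number = 0.3350 × 200 = 67.00 ≈ 67.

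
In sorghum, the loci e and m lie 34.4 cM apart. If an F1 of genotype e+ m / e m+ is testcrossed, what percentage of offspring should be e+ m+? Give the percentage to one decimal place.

A map distance of 34.4 cM corresponds to a recombination frequency of 0.344.
The F1 is e+ m / e m+, so e+ m+ is a recombinant gamete class with expected frequency r/2 = 0.344/2 = 0.1720.
That is 0.1720 = 17.2% of the progeny.

17.2%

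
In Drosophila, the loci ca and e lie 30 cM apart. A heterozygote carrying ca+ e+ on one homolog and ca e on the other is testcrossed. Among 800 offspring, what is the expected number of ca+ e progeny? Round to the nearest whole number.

A map distance of 30 cM corresponds to a recombination frequency of 0.300.
The F1 is ca+ e+ / ca e, so ca+ e is a recombinant gamete class with expected frequency r/2 = 0.300/2 = 0.1500.
Expected number = 0.1500 × 800 = 120.00 ≈ 120.

120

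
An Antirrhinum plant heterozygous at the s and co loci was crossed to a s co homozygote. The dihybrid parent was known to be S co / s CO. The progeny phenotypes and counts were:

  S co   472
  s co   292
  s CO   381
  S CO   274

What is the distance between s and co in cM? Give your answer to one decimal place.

39.9 cM

The recombinant classes are S CO and s co: 274 + 292 = 566.
Recombination frequency = 566/1419 = 0.3989 ≈ 39.9%, i.e. 39.9 cM.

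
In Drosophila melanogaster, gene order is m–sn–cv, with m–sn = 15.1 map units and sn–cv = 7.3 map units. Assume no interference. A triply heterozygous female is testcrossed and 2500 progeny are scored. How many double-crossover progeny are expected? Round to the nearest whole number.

Map distances give recombination frequencies of 0.151 and 0.073 for the two intervals.
With no interference, expected double-crossover frequency = 0.151 × 0.073 = 0.01102.
Expected number = 0.01102 × 2500 = 27.56 ≈ 28.

28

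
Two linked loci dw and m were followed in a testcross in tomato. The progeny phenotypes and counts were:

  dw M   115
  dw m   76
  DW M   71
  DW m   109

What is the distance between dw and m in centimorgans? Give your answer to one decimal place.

39.6 centimorgans

The two most frequent classes, DW m (109) and dw M (115), are the parental types, so the F1 was DW m / dw M.
The recombinant classes are DW M and dw m: 71 + 76 = 147.
Recombination frequency = 147/371 = 0.3962 ≈ 39.6%, i.e. 39.6 centimorgans.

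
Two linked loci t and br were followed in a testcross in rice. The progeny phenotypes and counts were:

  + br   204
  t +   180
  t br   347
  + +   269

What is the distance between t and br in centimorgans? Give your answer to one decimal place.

38.4 centimorgans

The two most frequent classes, + + (269) and t br (347), are the parental types, so the F1 was + + / t br.
The recombinant classes are + br and t +: 204 + 180 = 384.
Recombination frequency = 384/1000 = 0.3840 ≈ 38.4%, i.e. 38.4 centimorgans.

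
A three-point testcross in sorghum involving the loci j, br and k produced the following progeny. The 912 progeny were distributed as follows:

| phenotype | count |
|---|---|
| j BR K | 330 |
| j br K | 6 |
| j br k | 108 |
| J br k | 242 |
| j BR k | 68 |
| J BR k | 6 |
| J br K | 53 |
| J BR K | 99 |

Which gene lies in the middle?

The two most frequent reciprocal classes, J br k and j BR K, are the parental types, so the F1 was J br k / j BR K.
The two rarest classes, J BR k and j br K, are the double crossovers. Comparing them with the parentals, only the br allele has switched, so br is the middle locus and the order is k – br – j.

br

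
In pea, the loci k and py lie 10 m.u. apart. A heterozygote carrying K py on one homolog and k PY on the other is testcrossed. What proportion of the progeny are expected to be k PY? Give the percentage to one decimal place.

A map distance of 10 m.u. corresponds to a recombination frequency of 0.100.
The F1 is K py / k PY, so k PY is a parental gamete class with expected frequency (1 − r)/2 = 0.900/2 = 0.4500.
That is 0.4500 = 45.0% of the progeny.

45.0%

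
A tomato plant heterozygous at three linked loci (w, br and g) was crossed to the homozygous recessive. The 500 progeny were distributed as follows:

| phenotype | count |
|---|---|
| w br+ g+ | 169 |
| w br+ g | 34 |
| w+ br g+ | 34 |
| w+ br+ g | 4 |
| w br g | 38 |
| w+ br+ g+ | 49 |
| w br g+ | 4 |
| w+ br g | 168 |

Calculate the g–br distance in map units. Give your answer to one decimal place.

The two most frequent reciprocal classes, w br+ g+ and w+ br g, are the parental types, so the F1 was w br+ g+ / w+ br g.
The two rarest classes, w br g+ and w+ br+ g, are the double crossovers. Comparing them with the parentals, only the br allele has switched, so br is the middle locus and the order is w – br – g.
Crossovers in the br–g interval produce the single-crossover classes w br+ g and w+ br g+ (34 + 34 = 68) plus the double crossovers (8).
RF(br–g) = (68 + 8) / 500 = 76/500 = 0.1520 → 15.2 map units.

15.2 map units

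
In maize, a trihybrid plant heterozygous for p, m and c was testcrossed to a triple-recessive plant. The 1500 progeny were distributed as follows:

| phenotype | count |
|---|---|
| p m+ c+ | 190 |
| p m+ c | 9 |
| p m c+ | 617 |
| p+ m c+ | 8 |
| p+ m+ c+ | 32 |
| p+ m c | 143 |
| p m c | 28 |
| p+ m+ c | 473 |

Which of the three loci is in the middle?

p

The two most frequent reciprocal classes, p m c+ and p+ m+ c, are the parental types, so the F1 was p m c+ / p+ m+ c.
The two rarest classes, p+ m c+ and p m+ c, are the double crossovers. Comparing them with the parentals, only the p allele has switched, so p is the middle locus and the order is m – p – c.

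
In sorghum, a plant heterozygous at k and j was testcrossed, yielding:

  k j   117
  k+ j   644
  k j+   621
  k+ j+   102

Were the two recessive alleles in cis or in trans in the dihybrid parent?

The two most frequent classes are k+ j (644) and k j+ (621); these are the parental (non-recombinant) types.
So the F1 carried k+ j on one chromosome and k j+ on the other — the recessive alleles are on opposite chromosomes (trans / repulsion).

trans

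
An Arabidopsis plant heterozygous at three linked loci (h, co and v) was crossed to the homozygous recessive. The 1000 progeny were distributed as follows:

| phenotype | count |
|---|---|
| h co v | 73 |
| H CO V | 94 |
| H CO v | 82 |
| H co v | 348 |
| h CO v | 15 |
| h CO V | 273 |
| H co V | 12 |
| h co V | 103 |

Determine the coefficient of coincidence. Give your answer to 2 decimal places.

The two most frequent reciprocal classes, H co v and h CO V, are the parental types, so the F1 was H co v / h CO V.
The two rarest classes, H co V and h CO v, are the double crossovers. Comparing them with the parentals, only the v allele has switched, so v is the middle locus and the order is co – v – h.
co–v: (185 + 27)/1000 = 0.2120; v–h: (167 + 27)/1000 = 0.1940.
Expected DCO frequency = 0.2120 × 0.1940 ≈ 0.04113; observed = 27/1000 ≈ 0.02700.
Coefficient of coincidence = 0.02700/0.04113 ≈ 0.66.

0.66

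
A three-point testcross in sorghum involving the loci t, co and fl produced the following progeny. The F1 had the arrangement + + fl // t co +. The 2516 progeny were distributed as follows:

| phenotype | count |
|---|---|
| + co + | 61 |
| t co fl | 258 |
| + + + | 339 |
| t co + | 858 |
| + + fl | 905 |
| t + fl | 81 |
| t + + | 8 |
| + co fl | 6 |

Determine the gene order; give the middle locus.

co

The two rarest classes, + co fl and t + +, are the double crossovers. Comparing them with the parentals, only the co allele has switched, so co is the middle locus and the order is fl – co – t.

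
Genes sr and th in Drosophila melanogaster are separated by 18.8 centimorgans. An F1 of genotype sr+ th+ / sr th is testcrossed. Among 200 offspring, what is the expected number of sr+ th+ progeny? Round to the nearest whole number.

81

A map distance of 18.8 centimorgans corresponds to a recombination frequency of 0.188.
The F1 is sr+ th+ / sr th, so sr+ th+ is a parental gamete class with expected frequency (1 − r)/2 = 0.812/2 = 0.4060.
Expected number = 0.4060 × 200 = 81.20 ≈ 81.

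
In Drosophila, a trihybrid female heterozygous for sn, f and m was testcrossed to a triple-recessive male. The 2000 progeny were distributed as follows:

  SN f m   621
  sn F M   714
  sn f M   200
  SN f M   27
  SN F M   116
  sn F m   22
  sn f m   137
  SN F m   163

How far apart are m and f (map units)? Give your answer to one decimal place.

20.6 map units

The two most frequent reciprocal classes, sn F M and SN f m, are the parental types, so the F1 was sn F M / SN f m.
The two rarest classes, sn F m and SN f M, are the double crossovers. Comparing them with the parentals, only the m allele has switched, so m is the middle locus and the order is sn – m – f.
Crossovers in the m–f interval produce the single-crossover classes sn f M and SN F m (200 + 163 = 363) plus the double crossovers (49).
RF(m–f) = (363 + 49) / 2000 = 412/2000 = 0.2060 → 20.6 map units.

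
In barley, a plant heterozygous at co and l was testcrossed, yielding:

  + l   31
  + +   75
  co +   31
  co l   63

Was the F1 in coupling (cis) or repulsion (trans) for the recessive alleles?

The two most frequent classes are + + (75) and co l (63); these are the parental (non-recombinant) types.
So the F1 carried + + on one chromosome and co l on the other — the recessive alleles are on the same chromosome (cis / coupling).

cis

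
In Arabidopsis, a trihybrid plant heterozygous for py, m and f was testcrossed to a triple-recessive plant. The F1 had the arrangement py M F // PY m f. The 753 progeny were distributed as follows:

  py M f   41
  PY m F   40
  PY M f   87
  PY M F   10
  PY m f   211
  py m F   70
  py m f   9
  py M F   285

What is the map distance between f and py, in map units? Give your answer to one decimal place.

The two rarest classes, PY M F and py m f, are the double crossovers. Comparing them with the parentals, only the py allele has switched, so py is the middle locus and the order is m – py – f.
Crossovers in the py–f interval produce the single-crossover classes py M f and PY m F (41 + 40 = 81) plus the double crossovers (19).
RF(py–f) = (81 + 19) / 753 = 100/753 = 0.1328 → 13.3 map units.

13.3 map units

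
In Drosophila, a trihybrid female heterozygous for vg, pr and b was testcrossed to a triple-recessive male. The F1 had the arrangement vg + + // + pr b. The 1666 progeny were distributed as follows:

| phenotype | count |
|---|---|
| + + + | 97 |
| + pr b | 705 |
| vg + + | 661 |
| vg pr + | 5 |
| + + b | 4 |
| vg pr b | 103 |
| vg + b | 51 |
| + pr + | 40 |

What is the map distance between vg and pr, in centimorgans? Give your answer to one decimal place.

12.5 centimorgans

The two rarest classes, vg pr + and + + b, are the double crossovers. Comparing them with the parentals, only the pr allele has switched, so pr is the middle locus and the order is b – pr – vg.
Crossovers in the pr–vg interval produce the single-crossover classes + + + and vg pr b (97 + 103 = 200) plus the double crossovers (9).
RF(pr–vg) = (200 + 9) / 1666 = 209/1666 = 0.1255 → 12.5 centimorgans.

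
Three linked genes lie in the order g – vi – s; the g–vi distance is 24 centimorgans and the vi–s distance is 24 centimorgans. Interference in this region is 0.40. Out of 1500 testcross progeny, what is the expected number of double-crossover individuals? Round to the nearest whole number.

Map distances give recombination frequencies of 0.240 and 0.240 for the two intervals.
With interference 0.40 (so coincidence = 0.60), expected double-crossover frequency = 0.240 × 0.240 × 0.60 = 0.03456.
Expected number = 0.03456 × 1500 = 51.84 ≈ 52.

52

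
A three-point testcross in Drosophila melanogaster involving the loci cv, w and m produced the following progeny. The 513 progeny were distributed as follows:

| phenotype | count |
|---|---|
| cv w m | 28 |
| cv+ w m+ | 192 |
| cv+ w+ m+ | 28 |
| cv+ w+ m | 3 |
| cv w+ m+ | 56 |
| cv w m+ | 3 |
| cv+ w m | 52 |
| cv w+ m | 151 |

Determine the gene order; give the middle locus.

cv

The two most frequent reciprocal classes, cv w+ m and cv+ w m+, are the parental types, so the F1 was cv w+ m / cv+ w m+.
The two rarest classes, cv+ w+ m and cv w m+, are the double crossovers. Comparing them with the parentals, only the cv allele has switched, so cv is the middle locus and the order is m – cv – w.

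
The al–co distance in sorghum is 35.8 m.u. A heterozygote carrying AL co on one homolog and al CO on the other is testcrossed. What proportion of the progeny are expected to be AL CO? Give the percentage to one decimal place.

17.9%

A map distance of 35.8 m.u. corresponds to a recombination frequency of 0.358.
The F1 is AL co / al CO, so AL CO is a recombinant gamete class with expected frequency r/2 = 0.358/2 = 0.1790.
That is 0.1790 = 17.9% of the progeny.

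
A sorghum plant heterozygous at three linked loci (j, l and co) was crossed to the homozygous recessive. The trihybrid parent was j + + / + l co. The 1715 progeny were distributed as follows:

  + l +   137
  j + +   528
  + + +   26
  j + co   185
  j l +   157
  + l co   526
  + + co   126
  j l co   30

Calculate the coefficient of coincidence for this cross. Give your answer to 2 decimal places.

The two rarest classes, + + + and j l co, are the double crossovers. Comparing them with the parentals, only the j allele has switched, so j is the middle locus and the order is l – j – co.
l–j: (283 + 56)/1715 = 0.1977; j–co: (322 + 56)/1715 = 0.2204.
Expected DCO frequency = 0.1977 × 0.2204 ≈ 0.04357; observed = 56/1715 ≈ 0.03265.
Coefficient of coincidence = 0.03265/0.04357 ≈ 0.75.

0.75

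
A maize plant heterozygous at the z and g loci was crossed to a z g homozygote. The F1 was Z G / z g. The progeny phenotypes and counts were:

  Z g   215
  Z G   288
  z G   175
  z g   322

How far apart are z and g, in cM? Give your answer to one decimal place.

39.0 cM

The recombinant classes are Z g and z G: 215 + 175 = 390.
Recombination frequency = 390/1000 = 0.3900 ≈ 39.0%, i.e. 39.0 cM.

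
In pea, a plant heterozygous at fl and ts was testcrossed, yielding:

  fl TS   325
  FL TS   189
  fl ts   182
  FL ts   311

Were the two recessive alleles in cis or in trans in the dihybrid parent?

trans

The two most frequent classes are FL ts (311) and fl TS (325); these are the parental (non-recombinant) types.
So the F1 carried FL ts on one chromosome and fl TS on the other — the recessive alleles are on opposite chromosomes (trans / repulsion).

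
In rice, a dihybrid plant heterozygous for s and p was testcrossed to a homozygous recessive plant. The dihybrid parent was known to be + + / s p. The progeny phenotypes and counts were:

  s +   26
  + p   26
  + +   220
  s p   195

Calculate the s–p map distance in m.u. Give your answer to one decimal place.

The recombinant classes are + p and s +: 26 + 26 = 52.
Recombination frequency = 52/467 = 0.1113 ≈ 11.1%, i.e. 11.1 m.u.

11.1 m.u.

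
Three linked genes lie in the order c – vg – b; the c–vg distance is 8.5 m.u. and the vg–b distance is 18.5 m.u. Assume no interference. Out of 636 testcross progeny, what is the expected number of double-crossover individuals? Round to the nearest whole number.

Map distances give recombination frequencies of 0.085 and 0.185 for the two intervals.
With no interference, expected double-crossover frequency = 0.085 × 0.185 = 0.01572.
Expected number = 0.01572 × 636 = 10.00 ≈ 10.

10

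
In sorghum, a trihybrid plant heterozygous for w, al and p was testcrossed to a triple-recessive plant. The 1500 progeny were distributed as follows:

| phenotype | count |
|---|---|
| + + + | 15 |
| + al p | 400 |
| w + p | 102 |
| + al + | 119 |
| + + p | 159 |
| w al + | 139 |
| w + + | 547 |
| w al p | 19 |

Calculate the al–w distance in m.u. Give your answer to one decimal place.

22.1 m.u.

The two most frequent reciprocal classes, w + + and + al p, are the parental types, so the F1 was w + + / + al p.
The two rarest classes, + + + and w al p, are the double crossovers. Comparing them with the parentals, only the w allele has switched, so w is the middle locus and the order is al – w – p.
Crossovers in the al–w interval produce the single-crossover classes w al + and + + p (139 + 159 = 298) plus the double crossovers (34).
RF(al–w) = (298 + 34) / 1500 = 332/1500 = 0.2213 → 22.1 m.u.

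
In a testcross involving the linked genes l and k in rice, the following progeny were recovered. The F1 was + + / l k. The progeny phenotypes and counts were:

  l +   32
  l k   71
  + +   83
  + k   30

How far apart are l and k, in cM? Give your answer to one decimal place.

28.7 cM

The recombinant classes are + k and l +: 30 + 32 = 62.
Recombination frequency = 62/216 = 0.2870 ≈ 28.7%, i.e. 28.7 cM.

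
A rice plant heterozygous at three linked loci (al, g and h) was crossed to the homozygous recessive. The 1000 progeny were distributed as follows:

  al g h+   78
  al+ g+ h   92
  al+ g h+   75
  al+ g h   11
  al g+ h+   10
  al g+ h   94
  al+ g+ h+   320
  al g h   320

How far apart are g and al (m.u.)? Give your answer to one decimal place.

The two most frequent reciprocal classes, al+ g+ h+ and al g h, are the parental types, so the F1 was al+ g+ h+ / al g h.
The two rarest classes, al g+ h+ and al+ g h, are the double crossovers. Comparing them with the parentals, only the al allele has switched, so al is the middle locus and the order is g – al – h.
Crossovers in the g–al interval produce the single-crossover classes al+ g h+ and al g+ h (75 + 94 = 169) plus the double crossovers (21).
RF(g–al) = (169 + 21) / 1000 = 190/1000 = 0.1900 → 19.0 m.u.

19.0 m.u.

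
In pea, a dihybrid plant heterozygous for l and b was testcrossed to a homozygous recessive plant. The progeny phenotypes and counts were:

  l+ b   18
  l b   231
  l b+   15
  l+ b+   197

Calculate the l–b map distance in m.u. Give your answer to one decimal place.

The two most frequent classes, l+ b+ (197) and l b (231), are the parental types, so the F1 was l+ b+ / l b.
The recombinant classes are l+ b and l b+: 18 + 15 = 33.
Recombination frequency = 33/461 = 0.0716 ≈ 7.2%, i.e. 7.2 m.u.

7.2 m.u.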